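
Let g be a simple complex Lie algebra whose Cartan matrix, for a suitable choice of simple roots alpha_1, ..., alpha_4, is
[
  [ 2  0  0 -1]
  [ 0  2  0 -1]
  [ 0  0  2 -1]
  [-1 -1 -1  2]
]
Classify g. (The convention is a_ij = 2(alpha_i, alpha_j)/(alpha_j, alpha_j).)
D_4 (so(8))

The matrix has rank 4 with 2's on the diagonal. Reading the off-diagonal entries as Dynkin edges (a single edge where a_ij = a_ji = -1; a double or triple edge where a_ij * a_ji = 2 or 3), the diagram is a chain of 2 nodes with a fork of two nodes at one end (D_4). One simple-root ordering that puts it in standard form is (alpha_3, alpha_4, alpha_2, alpha_1). So the algebra is type D_4, i.e. so(8).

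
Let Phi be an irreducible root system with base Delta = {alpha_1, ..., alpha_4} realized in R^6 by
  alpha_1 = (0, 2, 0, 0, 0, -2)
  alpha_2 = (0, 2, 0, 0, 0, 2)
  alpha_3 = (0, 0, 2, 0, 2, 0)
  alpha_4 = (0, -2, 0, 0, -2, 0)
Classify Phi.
D4

Compute the Cartan integers a_ij = 2(alpha_i, alpha_j)/(alpha_j, alpha_j); the resulting 4x4 Cartan matrix is
[[2, 0, 0, -1], [0, 2, 0, -1], [0, 0, 2, -1], [-1, -1, -1, 2]].
All simple roots have the same length, so the diagram is simply laced. The associated Dynkin diagram is a chain of 2 nodes with a fork of two nodes at one end (D_4), so the type is D_4 (the algebra so(8)).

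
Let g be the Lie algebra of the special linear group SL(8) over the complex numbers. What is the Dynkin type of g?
This is sl(8), which has dimension 8^2 - 1 = 63 and rank 8 - 1 = 7 (a Cartan subalgebra is the diagonal traceless matrices). In the classification of classical Lie algebras, the special linear algebra sl(n+1) has type A_n; here n = 7, so the Dynkin diagram is a chain of 7 nodes with single edges (A_7). Hence the type is A_7.

A7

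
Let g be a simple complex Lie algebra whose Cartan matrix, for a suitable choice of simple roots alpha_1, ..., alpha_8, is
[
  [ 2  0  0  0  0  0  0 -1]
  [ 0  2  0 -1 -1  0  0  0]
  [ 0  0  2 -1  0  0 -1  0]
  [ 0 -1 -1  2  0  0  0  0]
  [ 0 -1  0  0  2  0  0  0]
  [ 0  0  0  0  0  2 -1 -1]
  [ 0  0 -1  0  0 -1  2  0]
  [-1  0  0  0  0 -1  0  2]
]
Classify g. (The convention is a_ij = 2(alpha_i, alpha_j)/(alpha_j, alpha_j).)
The matrix has rank 8 with 2's on the diagonal. Reading the off-diagonal entries as Dynkin edges (a single edge where a_ij = a_ji = -1; a double or triple edge where a_ij * a_ji = 2 or 3), the diagram is a chain of 8 nodes with single edges (A_8). One simple-root ordering that puts it in standard form is (alpha_1, alpha_8, alpha_6, alpha_7, alpha_3, alpha_4, alpha_2, alpha_5). So the algebra is type A_8, i.e. sl(9).

A_8 (sl(9))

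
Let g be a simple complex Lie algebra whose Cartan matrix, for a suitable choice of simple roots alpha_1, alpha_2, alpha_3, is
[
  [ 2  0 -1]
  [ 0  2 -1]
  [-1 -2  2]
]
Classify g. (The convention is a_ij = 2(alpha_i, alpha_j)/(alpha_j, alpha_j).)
B3

The matrix has rank 3 with 2's on the diagonal. Reading the off-diagonal entries as Dynkin edges (a single edge where a_ij = a_ji = -1; a double or triple edge where a_ij * a_ji = 2 or 3), the diagram is a chain of 3 nodes with a double edge at one end; the terminal node there is the unique short simple root (B_3). One simple-root ordering that puts it in standard form is (alpha_1, alpha_3, alpha_2). So the algebra is type B_3, i.e. so(7).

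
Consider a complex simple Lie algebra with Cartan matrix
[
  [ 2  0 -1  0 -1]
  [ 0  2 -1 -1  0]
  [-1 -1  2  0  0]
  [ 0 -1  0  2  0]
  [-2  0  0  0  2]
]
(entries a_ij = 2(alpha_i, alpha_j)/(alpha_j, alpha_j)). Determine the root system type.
C5

The matrix has rank 5 with 2's on the diagonal. Reading the off-diagonal entries as Dynkin edges (a single edge where a_ij = a_ji = -1; a double or triple edge where a_ij * a_ji = 2 or 3), the diagram is a chain of 5 nodes with a double edge at one end; the terminal node there is the unique long simple root (C_5). One simple-root ordering that puts it in standard form is (alpha_4, alpha_2, alpha_3, alpha_1, alpha_5). So the algebra is type C_5, i.e. sp(10).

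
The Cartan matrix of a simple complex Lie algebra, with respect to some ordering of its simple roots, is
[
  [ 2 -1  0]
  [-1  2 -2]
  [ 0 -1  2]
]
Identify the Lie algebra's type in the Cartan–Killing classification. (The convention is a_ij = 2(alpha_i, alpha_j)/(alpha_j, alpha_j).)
type B_3

The matrix has rank 3 with 2's on the diagonal. Reading the off-diagonal entries as Dynkin edges (a single edge where a_ij = a_ji = -1; a double or triple edge where a_ij * a_ji = 2 or 3), the diagram is a chain of 3 nodes with a double edge at one end; the terminal node there is the unique short simple root (B_3). One simple-root ordering that puts it in standard form is (alpha_1, alpha_2, alpha_3). So the algebra is type B_3, i.e. so(7).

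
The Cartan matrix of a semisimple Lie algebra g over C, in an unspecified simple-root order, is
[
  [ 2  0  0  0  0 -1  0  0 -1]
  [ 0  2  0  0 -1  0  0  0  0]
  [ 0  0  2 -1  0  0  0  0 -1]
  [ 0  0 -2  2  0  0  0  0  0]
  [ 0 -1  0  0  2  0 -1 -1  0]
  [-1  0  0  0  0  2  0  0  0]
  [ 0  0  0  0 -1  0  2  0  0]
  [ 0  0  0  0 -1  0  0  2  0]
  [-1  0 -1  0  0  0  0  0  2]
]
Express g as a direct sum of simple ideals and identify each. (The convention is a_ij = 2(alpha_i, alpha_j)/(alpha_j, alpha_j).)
C_5 (sp(10)) + D_4 (so(8))

The diagram associated to this matrix has two connected components: the simple roots {alpha_1, alpha_3, alpha_4, alpha_6, alpha_9} form a chain of 5 nodes with a double edge at one end; the terminal node there is the unique long simple root (C_5), and {alpha_2, alpha_5, alpha_7, alpha_8} form a chain of 2 nodes with a fork of two nodes at one end (D_4). A semisimple Lie algebra decomposes uniquely as the direct sum of simple ideals, one per connected component of its Dynkin diagram, so g ≅ C_5 ⊕ D_4 (dimension 55 + 28 = 83).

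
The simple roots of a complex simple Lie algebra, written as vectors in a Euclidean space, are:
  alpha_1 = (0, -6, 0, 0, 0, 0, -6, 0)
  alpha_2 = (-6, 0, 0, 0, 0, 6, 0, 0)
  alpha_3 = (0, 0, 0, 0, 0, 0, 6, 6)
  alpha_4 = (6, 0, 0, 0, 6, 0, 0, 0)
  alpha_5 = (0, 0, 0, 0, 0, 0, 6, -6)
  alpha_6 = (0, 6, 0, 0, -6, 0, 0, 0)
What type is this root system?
Compute the Cartan integers a_ij = 2(alpha_i, alpha_j)/(alpha_j, alpha_j); the resulting 6x6 Cartan matrix is
[[2, 0, -1, 0, -1, -1], [0, 2, 0, -1, 0, 0], [-1, 0, 2, 0, 0, 0], [0, -1, 0, 2, 0, -1], [-1, 0, 0, 0, 2, 0], [-1, 0, 0, -1, 0, 2]].
All simple roots have the same length, so the diagram is simply laced. The associated Dynkin diagram is a chain of 4 nodes with a fork of two nodes at one end (D_6), so the type is D_6 (the algebra so(12)).

D_6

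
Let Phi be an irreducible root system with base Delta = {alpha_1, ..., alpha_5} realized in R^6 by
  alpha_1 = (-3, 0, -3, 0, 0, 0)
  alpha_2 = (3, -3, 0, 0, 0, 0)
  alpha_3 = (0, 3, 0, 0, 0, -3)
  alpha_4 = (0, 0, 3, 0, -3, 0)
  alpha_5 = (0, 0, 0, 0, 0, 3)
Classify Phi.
Compute the Cartan integers a_ij = 2(alpha_i, alpha_j)/(alpha_j, alpha_j); the resulting 5x5 Cartan matrix is
[[2, -1, 0, -1, 0], [-1, 2, -1, 0, 0], [0, -1, 2, 0, -2], [-1, 0, 0, 2, 0], [0, 0, -1, 0, 2]].
The roots have two lengths (squared-length ratio 2:1); the short ones are alpha_{5}. The associated Dynkin diagram is a chain of 5 nodes with a double edge at one end; the terminal node there is the unique short simple root (B_5), so the type is B_5 (the algebra so(11)).

B_5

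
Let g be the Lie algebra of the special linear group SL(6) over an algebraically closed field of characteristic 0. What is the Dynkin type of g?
This is sl(6), which has dimension 6^2 - 1 = 35 and rank 6 - 1 = 5 (a Cartan subalgebra is the diagonal traceless matrices). In the classification of classical Lie algebras, the special linear algebra sl(n+1) has type A_n; here n = 5, so the Dynkin diagram is a chain of 5 nodes with single edges (A_5). Hence the type is A_5.

A_5 (sl(6))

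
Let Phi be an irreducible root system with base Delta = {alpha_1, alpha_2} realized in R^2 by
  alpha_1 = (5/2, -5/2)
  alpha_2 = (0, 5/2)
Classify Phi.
B_2 (so(5))

Compute the Cartan integers a_ij = 2(alpha_i, alpha_j)/(alpha_j, alpha_j); the resulting 2x2 Cartan matrix is
[[2, -2], [-1, 2]].
The roots have two lengths (squared-length ratio 2:1); the short ones are alpha_{2}. The associated Dynkin diagram is a chain of 2 nodes with a double edge at one end; the terminal node there is the unique short simple root (B_2), so the type is B_2 (the algebra so(5)).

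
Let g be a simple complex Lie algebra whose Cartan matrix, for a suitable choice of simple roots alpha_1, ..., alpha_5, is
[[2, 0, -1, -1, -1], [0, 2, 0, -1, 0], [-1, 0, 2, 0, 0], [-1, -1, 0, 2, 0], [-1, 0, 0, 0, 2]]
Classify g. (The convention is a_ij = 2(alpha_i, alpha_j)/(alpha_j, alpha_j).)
D_5

The matrix has rank 5 with 2's on the diagonal. Reading the off-diagonal entries as Dynkin edges (a single edge where a_ij = a_ji = -1; a double or triple edge where a_ij * a_ji = 2 or 3), the diagram is a chain of 3 nodes with a fork of two nodes at one end (D_5). One simple-root ordering that puts it in standard form is (alpha_2, alpha_4, alpha_1, alpha_3, alpha_5). So the algebra is type D_5, i.e. so(10).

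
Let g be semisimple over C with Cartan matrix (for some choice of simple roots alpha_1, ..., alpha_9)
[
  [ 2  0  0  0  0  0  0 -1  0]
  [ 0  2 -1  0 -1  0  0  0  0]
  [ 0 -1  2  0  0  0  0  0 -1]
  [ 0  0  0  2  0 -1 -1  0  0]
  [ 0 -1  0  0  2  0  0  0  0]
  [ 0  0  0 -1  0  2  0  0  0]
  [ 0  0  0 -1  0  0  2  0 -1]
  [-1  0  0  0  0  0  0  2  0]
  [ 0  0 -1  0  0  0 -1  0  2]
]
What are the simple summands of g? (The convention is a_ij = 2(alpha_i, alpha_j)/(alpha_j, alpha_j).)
The diagram associated to this matrix has two connected components: the simple roots {alpha_1, alpha_8} form a chain of 2 nodes with single edges (A_2), and {alpha_2, alpha_3, alpha_4, alpha_5, alpha_6, alpha_7, alpha_9} form a chain of 7 nodes with single edges (A_7). A semisimple Lie algebra decomposes uniquely as the direct sum of simple ideals, one per connected component of its Dynkin diagram, so g ≅ A_2 ⊕ A_7 (dimension 8 + 63 = 71).

type A_2 + type A_7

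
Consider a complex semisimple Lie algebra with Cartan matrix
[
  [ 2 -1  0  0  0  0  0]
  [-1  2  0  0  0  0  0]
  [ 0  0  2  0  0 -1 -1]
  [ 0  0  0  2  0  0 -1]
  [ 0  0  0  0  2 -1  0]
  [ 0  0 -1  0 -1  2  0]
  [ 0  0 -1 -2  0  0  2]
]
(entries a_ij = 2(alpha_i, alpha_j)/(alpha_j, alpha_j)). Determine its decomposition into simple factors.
A_2 (sl(3)) ⊕ B_5 (so(11))

The diagram associated to this matrix has two connected components: the simple roots {alpha_1, alpha_2} form a chain of 2 nodes with single edges (A_2), and {alpha_3, alpha_4, alpha_5, alpha_6, alpha_7} form a chain of 5 nodes with a double edge at one end; the terminal node there is the unique short simple root (B_5). A semisimple Lie algebra decomposes uniquely as the direct sum of simple ideals, one per connected component of its Dynkin diagram, so g ≅ A_2 ⊕ B_5 (dimension 8 + 55 = 63).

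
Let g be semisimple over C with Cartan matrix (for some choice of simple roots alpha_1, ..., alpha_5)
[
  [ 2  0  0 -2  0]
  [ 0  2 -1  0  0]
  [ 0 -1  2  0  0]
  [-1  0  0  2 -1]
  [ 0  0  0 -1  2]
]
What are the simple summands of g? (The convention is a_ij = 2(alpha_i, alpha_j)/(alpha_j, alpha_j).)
The diagram associated to this matrix has two connected components: the simple roots {alpha_2, alpha_3} form a chain of 2 nodes with single edges (A_2), and {alpha_1, alpha_4, alpha_5} form a chain of 3 nodes with a double edge at one end; the terminal node there is the unique long simple root (C_3). A semisimple Lie algebra decomposes uniquely as the direct sum of simple ideals, one per connected component of its Dynkin diagram, so g ≅ A_2 ⊕ C_3 (dimension 8 + 21 = 29).

type A_2 ⊕ type C_3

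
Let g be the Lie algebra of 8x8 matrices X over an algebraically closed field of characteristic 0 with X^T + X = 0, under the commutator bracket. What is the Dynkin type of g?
D_4 (so(8))

This is so(8) with 8 even, which has dimension 8(8-1)/2 = 28 and rank 8/2 = 4. In the classification of classical Lie algebras, the orthogonal algebra so(2n) in an even number of variables has type D_n; here n = 4, so the Dynkin diagram is a chain of 2 nodes with a fork of two nodes at one end (D_4). Hence the type is D_4.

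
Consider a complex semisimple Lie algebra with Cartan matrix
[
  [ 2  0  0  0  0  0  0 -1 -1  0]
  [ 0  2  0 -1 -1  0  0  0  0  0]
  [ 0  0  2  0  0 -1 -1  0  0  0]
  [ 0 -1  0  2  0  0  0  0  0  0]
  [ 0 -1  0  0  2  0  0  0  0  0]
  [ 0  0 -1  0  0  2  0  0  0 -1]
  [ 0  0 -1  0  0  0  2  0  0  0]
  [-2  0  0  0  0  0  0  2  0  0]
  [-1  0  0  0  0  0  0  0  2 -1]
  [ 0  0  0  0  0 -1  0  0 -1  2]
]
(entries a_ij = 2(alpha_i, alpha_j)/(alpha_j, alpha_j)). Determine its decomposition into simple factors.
A_3 (sl(4)) + C_7 (sp(14))

The diagram associated to this matrix has two connected components: the simple roots {alpha_2, alpha_4, alpha_5} form a chain of 3 nodes with single edges (A_3), and {alpha_1, alpha_3, alpha_6, alpha_7, alpha_8, alpha_9, alpha_10} form a chain of 7 nodes with a double edge at one end; the terminal node there is the unique long simple root (C_7). A semisimple Lie algebra decomposes uniquely as the direct sum of simple ideals, one per connected component of its Dynkin diagram, so g ≅ A_3 ⊕ C_7 (dimension 15 + 105 = 120).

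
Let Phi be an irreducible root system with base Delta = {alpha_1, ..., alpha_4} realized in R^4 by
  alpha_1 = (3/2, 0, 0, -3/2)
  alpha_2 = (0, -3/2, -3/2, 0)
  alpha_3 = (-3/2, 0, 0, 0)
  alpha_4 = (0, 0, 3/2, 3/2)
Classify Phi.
Compute the Cartan integers a_ij = 2(alpha_i, alpha_j)/(alpha_j, alpha_j); the resulting 4x4 Cartan matrix is
[[2, 0, -2, -1], [0, 2, 0, -1], [-1, 0, 2, 0], [-1, -1, 0, 2]].
The roots have two lengths (squared-length ratio 2:1); the short ones are alpha_{3}. The associated Dynkin diagram is a chain of 4 nodes with a double edge at one end; the terminal node there is the unique short simple root (B_4), so the type is B_4 (the algebra so(9)).

B_4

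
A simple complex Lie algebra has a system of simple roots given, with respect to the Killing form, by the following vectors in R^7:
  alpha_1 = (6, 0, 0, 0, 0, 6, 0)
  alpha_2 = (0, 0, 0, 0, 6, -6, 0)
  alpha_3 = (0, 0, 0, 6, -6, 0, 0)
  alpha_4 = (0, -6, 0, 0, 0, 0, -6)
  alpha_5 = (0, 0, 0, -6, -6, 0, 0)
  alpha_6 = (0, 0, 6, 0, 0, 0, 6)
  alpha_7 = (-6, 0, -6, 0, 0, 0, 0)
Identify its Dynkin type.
Compute the Cartan integers a_ij = 2(alpha_i, alpha_j)/(alpha_j, alpha_j); the resulting 7x7 Cartan matrix is
[[2, -1, 0, 0, 0, 0, -1], [-1, 2, -1, 0, -1, 0, 0], [0, -1, 2, 0, 0, 0, 0], [0, 0, 0, 2, 0, -1, 0], [0, -1, 0, 0, 2, 0, 0], [0, 0, 0, -1, 0, 2, -1], [-1, 0, 0, 0, 0, -1, 2]].
All simple roots have the same length, so the diagram is simply laced. The associated Dynkin diagram is a chain of 5 nodes with a fork of two nodes at one end (D_7), so the type is D_7 (the algebra so(14)).

type D_7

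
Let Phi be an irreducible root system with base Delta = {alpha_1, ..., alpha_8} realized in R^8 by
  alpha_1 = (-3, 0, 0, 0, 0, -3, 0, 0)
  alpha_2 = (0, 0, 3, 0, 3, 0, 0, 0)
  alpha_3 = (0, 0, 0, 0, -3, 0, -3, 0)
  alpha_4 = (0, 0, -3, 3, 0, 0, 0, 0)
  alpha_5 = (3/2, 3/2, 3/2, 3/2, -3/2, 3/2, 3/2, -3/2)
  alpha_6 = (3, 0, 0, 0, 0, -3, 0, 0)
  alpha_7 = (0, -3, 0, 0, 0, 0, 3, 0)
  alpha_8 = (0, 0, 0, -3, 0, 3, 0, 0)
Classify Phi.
E_8

Compute the Cartan integers a_ij = 2(alpha_i, alpha_j)/(alpha_j, alpha_j); the resulting 8x8 Cartan matrix is
[[2, 0, 0, 0, -1, 0, 0, -1], [0, 2, -1, -1, 0, 0, 0, 0], [0, -1, 2, 0, 0, 0, -1, 0], [0, -1, 0, 2, 0, 0, 0, -1], [-1, 0, 0, 0, 2, 0, 0, 0], [0, 0, 0, 0, 0, 2, 0, -1], [0, 0, -1, 0, 0, 0, 2, 0], [-1, 0, 0, -1, 0, -1, 0, 2]].
All simple roots have the same length, so the diagram is simply laced. The associated Dynkin diagram is a chain of 7 nodes with one extra node attached to the third node from one end (E_8), so the type is E_8.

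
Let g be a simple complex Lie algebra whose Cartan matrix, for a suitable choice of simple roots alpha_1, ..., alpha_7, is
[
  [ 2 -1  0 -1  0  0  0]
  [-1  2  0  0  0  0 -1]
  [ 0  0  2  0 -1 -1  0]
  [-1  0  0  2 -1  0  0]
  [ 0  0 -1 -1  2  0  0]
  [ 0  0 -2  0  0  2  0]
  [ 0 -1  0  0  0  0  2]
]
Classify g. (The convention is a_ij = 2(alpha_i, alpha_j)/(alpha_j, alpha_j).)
The matrix has rank 7 with 2's on the diagonal. Reading the off-diagonal entries as Dynkin edges (a single edge where a_ij = a_ji = -1; a double or triple edge where a_ij * a_ji = 2 or 3), the diagram is a chain of 7 nodes with a double edge at one end; the terminal node there is the unique long simple root (C_7). One simple-root ordering that puts it in standard form is (alpha_7, alpha_2, alpha_1, alpha_4, alpha_5, alpha_3, alpha_6). So the algebra is type C_7, i.e. sp(14).

C7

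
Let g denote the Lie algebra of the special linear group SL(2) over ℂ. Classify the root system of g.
A_1

This is sl(2), which has dimension 2^2 - 1 = 3 and rank 2 - 1 = 1 (a Cartan subalgebra is the diagonal traceless matrices). In the classification of classical Lie algebras, the special linear algebra sl(n+1) has type A_n; here n = 1, so the Dynkin diagram is a chain of 1 nodes with single edges (A_1). Hence the type is A_1.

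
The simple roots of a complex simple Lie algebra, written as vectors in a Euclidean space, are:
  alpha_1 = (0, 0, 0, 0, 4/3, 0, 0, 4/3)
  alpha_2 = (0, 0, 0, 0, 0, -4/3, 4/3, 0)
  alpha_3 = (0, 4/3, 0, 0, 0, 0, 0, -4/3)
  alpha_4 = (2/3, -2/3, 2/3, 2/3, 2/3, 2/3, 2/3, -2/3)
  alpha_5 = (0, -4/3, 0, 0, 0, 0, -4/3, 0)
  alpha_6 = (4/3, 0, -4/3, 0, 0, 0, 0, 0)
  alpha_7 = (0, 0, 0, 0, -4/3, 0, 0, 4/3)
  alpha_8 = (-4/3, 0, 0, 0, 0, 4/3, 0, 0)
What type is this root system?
Compute the Cartan integers a_ij = 2(alpha_i, alpha_j)/(alpha_j, alpha_j); the resulting 8x8 Cartan matrix is
[[2, 0, -1, 0, 0, 0, 0, 0], [0, 2, 0, 0, -1, 0, 0, -1], [-1, 0, 2, 0, -1, 0, -1, 0], [0, 0, 0, 2, 0, 0, -1, 0], [0, -1, -1, 0, 2, 0, 0, 0], [0, 0, 0, 0, 0, 2, 0, -1], [0, 0, -1, -1, 0, 0, 2, 0], [0, -1, 0, 0, 0, -1, 0, 2]].
All simple roots have the same length, so the diagram is simply laced. The associated Dynkin diagram is a chain of 7 nodes with one extra node attached to the third node from one end (E_8), so the type is E_8.

E_8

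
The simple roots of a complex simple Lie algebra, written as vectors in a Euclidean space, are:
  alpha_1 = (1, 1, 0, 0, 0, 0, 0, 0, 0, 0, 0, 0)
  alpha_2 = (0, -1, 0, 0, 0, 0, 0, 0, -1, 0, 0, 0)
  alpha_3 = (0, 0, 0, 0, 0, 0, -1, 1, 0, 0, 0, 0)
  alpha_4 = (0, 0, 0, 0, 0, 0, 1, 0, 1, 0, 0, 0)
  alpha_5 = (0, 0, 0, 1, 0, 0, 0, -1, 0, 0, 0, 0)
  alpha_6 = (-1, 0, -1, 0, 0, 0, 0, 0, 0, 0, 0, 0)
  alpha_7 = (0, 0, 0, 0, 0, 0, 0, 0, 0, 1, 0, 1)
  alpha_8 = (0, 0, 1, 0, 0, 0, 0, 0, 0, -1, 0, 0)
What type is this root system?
A_8

Compute the Cartan integers a_ij = 2(alpha_i, alpha_j)/(alpha_j, alpha_j); the resulting 8x8 Cartan matrix is
[[2, -1, 0, 0, 0, -1, 0, 0], [-1, 2, 0, -1, 0, 0, 0, 0], [0, 0, 2, -1, -1, 0, 0, 0], [0, -1, -1, 2, 0, 0, 0, 0], [0, 0, -1, 0, 2, 0, 0, 0], [-1, 0, 0, 0, 0, 2, 0, -1], [0, 0, 0, 0, 0, 0, 2, -1], [0, 0, 0, 0, 0, -1, -1, 2]].
All simple roots have the same length, so the diagram is simply laced. The associated Dynkin diagram is a chain of 8 nodes with single edges (A_8), so the type is A_8 (the algebra sl(9)).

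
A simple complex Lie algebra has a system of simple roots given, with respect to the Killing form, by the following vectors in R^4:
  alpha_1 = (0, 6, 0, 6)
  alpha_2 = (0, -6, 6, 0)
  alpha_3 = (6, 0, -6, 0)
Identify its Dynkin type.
A_3

Compute the Cartan integers a_ij = 2(alpha_i, alpha_j)/(alpha_j, alpha_j); the resulting 3x3 Cartan matrix is
[[2, -1, 0], [-1, 2, -1], [0, -1, 2]].
All simple roots have the same length, so the diagram is simply laced. The associated Dynkin diagram is a chain of 3 nodes with single edges (A_3), so the type is A_3 (the algebra sl(4)).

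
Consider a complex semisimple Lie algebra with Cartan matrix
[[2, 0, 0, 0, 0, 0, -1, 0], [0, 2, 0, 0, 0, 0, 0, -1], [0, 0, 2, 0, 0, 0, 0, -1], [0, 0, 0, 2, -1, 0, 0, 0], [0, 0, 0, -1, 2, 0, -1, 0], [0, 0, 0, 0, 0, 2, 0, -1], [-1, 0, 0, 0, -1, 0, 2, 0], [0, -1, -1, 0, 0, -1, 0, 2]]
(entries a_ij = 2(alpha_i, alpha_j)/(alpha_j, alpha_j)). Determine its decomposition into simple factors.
The diagram associated to this matrix has two connected components: the simple roots {alpha_1, alpha_4, alpha_5, alpha_7} form a chain of 4 nodes with single edges (A_4), and {alpha_2, alpha_3, alpha_6, alpha_8} form a chain of 2 nodes with a fork of two nodes at one end (D_4). A semisimple Lie algebra decomposes uniquely as the direct sum of simple ideals, one per connected component of its Dynkin diagram, so g ≅ A_4 ⊕ D_4 (dimension 24 + 28 = 52).

A4 + D4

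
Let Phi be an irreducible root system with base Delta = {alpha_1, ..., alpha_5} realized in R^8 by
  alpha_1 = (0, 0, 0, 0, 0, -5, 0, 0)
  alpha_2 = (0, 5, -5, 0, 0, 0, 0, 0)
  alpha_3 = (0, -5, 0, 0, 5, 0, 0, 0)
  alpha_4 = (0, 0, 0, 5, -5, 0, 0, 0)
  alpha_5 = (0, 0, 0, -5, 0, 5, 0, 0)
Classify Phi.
Compute the Cartan integers a_ij = 2(alpha_i, alpha_j)/(alpha_j, alpha_j); the resulting 5x5 Cartan matrix is
[[2, 0, 0, 0, -1], [0, 2, -1, 0, 0], [0, -1, 2, -1, 0], [0, 0, -1, 2, -1], [-2, 0, 0, -1, 2]].
The roots have two lengths (squared-length ratio 2:1); the short ones are alpha_{1}. The associated Dynkin diagram is a chain of 5 nodes with a double edge at one end; the terminal node there is the unique short simple root (B_5), so the type is B_5 (the algebra so(11)).

type B_5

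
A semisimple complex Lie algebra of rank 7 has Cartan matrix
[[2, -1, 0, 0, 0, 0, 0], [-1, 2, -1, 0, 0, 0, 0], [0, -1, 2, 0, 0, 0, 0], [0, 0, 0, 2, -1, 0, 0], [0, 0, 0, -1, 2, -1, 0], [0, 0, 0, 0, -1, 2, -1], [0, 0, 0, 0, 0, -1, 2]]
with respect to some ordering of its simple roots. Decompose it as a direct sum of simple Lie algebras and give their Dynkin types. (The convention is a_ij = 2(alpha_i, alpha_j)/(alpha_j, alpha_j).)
The diagram associated to this matrix has two connected components: the simple roots {alpha_1, alpha_2, alpha_3} form a chain of 3 nodes with single edges (A_3), and {alpha_4, alpha_5, alpha_6, alpha_7} form a chain of 4 nodes with single edges (A_4). A semisimple Lie algebra decomposes uniquely as the direct sum of simple ideals, one per connected component of its Dynkin diagram, so g ≅ A_3 ⊕ A_4 (dimension 15 + 24 = 39).

A_3 (sl(4)) ⊕ A_4 (sl(5))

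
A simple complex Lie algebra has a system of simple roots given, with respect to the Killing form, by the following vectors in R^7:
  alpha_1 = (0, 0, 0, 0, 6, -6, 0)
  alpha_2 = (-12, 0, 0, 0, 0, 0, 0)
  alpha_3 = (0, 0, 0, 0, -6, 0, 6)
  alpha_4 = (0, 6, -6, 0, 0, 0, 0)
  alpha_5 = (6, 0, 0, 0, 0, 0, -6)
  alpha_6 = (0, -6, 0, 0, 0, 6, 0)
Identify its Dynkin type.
Compute the Cartan integers a_ij = 2(alpha_i, alpha_j)/(alpha_j, alpha_j); the resulting 6x6 Cartan matrix is
[[2, 0, -1, 0, 0, -1], [0, 2, 0, 0, -2, 0], [-1, 0, 2, 0, -1, 0], [0, 0, 0, 2, 0, -1], [0, -1, -1, 0, 2, 0], [-1, 0, 0, -1, 0, 2]].
The roots have two lengths (squared-length ratio 2:1); the short ones are alpha_{1,3,4,5,6}. The associated Dynkin diagram is a chain of 6 nodes with a double edge at one end; the terminal node there is the unique long simple root (C_6), so the type is C_6 (the algebra sp(12)).

C_6 (sp(12))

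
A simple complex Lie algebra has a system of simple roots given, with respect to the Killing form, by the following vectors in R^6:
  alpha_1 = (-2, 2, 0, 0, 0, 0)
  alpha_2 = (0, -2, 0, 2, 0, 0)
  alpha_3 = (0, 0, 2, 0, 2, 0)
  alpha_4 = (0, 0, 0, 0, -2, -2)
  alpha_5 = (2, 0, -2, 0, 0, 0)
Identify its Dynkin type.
Compute the Cartan integers a_ij = 2(alpha_i, alpha_j)/(alpha_j, alpha_j); the resulting 5x5 Cartan matrix is
[[2, -1, 0, 0, -1], [-1, 2, 0, 0, 0], [0, 0, 2, -1, -1], [0, 0, -1, 2, 0], [-1, 0, -1, 0, 2]].
All simple roots have the same length, so the diagram is simply laced. The associated Dynkin diagram is a chain of 5 nodes with single edges (A_5), so the type is A_5 (the algebra sl(6)).

type A_5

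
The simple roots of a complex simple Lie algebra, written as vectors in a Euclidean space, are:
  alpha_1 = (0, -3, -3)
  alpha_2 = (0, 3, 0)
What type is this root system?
B_2 (so(5))

Compute the Cartan integers a_ij = 2(alpha_i, alpha_j)/(alpha_j, alpha_j); the resulting 2x2 Cartan matrix is
[[2, -2], [-1, 2]].
The roots have two lengths (squared-length ratio 2:1); the short ones are alpha_{2}. The associated Dynkin diagram is a chain of 2 nodes with a double edge at one end; the terminal node there is the unique short simple root (B_2), so the type is B_2 (the algebra so(5)).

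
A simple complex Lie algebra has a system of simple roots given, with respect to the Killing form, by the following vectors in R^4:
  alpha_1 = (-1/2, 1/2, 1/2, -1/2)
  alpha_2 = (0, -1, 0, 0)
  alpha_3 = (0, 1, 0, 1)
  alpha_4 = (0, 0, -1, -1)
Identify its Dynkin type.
F_4

Compute the Cartan integers a_ij = 2(alpha_i, alpha_j)/(alpha_j, alpha_j); the resulting 4x4 Cartan matrix is
[[2, -1, 0, 0], [-1, 2, -1, 0], [0, -2, 2, -1], [0, 0, -1, 2]].
The roots have two lengths (squared-length ratio 2:1); the short ones are alpha_{1,2}. The associated Dynkin diagram is a chain of 4 nodes with a double edge between the middle two (F_4), so the type is F_4.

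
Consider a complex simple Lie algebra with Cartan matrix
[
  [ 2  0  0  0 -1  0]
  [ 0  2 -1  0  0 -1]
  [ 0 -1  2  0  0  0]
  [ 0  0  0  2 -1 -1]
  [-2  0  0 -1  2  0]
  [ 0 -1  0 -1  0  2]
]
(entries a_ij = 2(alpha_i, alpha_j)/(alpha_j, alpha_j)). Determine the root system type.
B_6

The matrix has rank 6 with 2's on the diagonal. Reading the off-diagonal entries as Dynkin edges (a single edge where a_ij = a_ji = -1; a double or triple edge where a_ij * a_ji = 2 or 3), the diagram is a chain of 6 nodes with a double edge at one end; the terminal node there is the unique short simple root (B_6). One simple-root ordering that puts it in standard form is (alpha_3, alpha_2, alpha_6, alpha_4, alpha_5, alpha_1). So the algebra is type B_6, i.e. so(13).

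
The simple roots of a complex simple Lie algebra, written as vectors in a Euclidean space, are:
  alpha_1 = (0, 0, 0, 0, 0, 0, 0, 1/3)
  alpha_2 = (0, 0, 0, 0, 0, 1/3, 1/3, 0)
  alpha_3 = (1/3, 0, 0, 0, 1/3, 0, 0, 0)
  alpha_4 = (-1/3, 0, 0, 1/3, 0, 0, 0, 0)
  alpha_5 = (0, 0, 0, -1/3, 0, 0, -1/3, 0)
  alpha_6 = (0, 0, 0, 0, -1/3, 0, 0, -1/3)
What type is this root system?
Compute the Cartan integers a_ij = 2(alpha_i, alpha_j)/(alpha_j, alpha_j); the resulting 6x6 Cartan matrix is
[[2, 0, 0, 0, 0, -1], [0, 2, 0, 0, -1, 0], [0, 0, 2, -1, 0, -1], [0, 0, -1, 2, -1, 0], [0, -1, 0, -1, 2, 0], [-2, 0, -1, 0, 0, 2]].
The roots have two lengths (squared-length ratio 2:1); the short ones are alpha_{1}. The associated Dynkin diagram is a chain of 6 nodes with a double edge at one end; the terminal node there is the unique short simple root (B_6), so the type is B_6 (the algebra so(13)).

B_6 (so(13))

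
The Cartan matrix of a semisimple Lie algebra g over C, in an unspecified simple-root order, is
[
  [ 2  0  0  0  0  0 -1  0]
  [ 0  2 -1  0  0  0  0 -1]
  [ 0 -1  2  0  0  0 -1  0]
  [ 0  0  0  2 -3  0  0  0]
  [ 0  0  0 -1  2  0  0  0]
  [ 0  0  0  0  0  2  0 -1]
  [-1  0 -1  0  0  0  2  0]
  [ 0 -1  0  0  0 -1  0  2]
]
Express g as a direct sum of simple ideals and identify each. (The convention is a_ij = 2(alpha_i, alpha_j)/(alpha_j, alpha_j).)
The diagram associated to this matrix has two connected components: the simple roots {alpha_1, alpha_2, alpha_3, alpha_6, alpha_7, alpha_8} form a chain of 6 nodes with single edges (A_6), and {alpha_4, alpha_5} form two nodes joined by a triple edge (G_2). A semisimple Lie algebra decomposes uniquely as the direct sum of simple ideals, one per connected component of its Dynkin diagram, so g ≅ A_6 ⊕ G_2 (dimension 48 + 14 = 62).

A6 ⊕ G2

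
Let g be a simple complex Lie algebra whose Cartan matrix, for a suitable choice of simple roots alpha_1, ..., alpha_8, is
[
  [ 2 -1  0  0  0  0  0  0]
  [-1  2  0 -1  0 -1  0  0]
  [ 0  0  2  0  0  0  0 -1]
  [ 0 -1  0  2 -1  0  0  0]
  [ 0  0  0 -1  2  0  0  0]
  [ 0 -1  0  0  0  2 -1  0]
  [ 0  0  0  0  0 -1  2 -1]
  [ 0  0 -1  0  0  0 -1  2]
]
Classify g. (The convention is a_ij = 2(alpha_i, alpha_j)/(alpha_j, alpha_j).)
The matrix has rank 8 with 2's on the diagonal. Reading the off-diagonal entries as Dynkin edges (a single edge where a_ij = a_ji = -1; a double or triple edge where a_ij * a_ji = 2 or 3), the diagram is a chain of 7 nodes with one extra node attached to the third node from one end (E_8). One simple-root ordering that puts it in standard form is (alpha_5, alpha_1, alpha_4, alpha_2, alpha_6, alpha_7, alpha_8, alpha_3). So the algebra is type E_8.

E_8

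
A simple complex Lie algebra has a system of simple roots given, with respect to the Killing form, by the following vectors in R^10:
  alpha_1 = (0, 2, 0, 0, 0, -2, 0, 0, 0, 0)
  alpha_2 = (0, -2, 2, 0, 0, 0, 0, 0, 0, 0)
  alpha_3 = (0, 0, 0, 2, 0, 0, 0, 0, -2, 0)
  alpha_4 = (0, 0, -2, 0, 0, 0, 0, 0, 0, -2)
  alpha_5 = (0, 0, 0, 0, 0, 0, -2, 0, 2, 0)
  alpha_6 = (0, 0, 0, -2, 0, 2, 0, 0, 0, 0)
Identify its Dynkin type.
Compute the Cartan integers a_ij = 2(alpha_i, alpha_j)/(alpha_j, alpha_j); the resulting 6x6 Cartan matrix is
[[2, -1, 0, 0, 0, -1], [-1, 2, 0, -1, 0, 0], [0, 0, 2, 0, -1, -1], [0, -1, 0, 2, 0, 0], [0, 0, -1, 0, 2, 0], [-1, 0, -1, 0, 0, 2]].
All simple roots have the same length, so the diagram is simply laced. The associated Dynkin diagram is a chain of 6 nodes with single edges (A_6), so the type is A_6 (the algebra sl(7)).

type A_6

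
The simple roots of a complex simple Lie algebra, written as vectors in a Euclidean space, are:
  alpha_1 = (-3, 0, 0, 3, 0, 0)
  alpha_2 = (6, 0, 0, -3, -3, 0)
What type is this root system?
G2

Compute the Cartan integers a_ij = 2(alpha_i, alpha_j)/(alpha_j, alpha_j); the resulting 2x2 Cartan matrix is
[[2, -1], [-3, 2]].
The roots have two lengths (squared-length ratio 3:1); the short ones are alpha_{1}. The associated Dynkin diagram is two nodes joined by a triple edge (G_2), so the type is G_2.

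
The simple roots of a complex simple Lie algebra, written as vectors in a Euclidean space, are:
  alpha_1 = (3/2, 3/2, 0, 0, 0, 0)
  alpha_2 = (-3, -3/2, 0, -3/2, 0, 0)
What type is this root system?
Compute the Cartan integers a_ij = 2(alpha_i, alpha_j)/(alpha_j, alpha_j); the resulting 2x2 Cartan matrix is
[[2, -1], [-3, 2]].
The roots have two lengths (squared-length ratio 3:1); the short ones are alpha_{1}. The associated Dynkin diagram is two nodes joined by a triple edge (G_2), so the type is G_2.

G_2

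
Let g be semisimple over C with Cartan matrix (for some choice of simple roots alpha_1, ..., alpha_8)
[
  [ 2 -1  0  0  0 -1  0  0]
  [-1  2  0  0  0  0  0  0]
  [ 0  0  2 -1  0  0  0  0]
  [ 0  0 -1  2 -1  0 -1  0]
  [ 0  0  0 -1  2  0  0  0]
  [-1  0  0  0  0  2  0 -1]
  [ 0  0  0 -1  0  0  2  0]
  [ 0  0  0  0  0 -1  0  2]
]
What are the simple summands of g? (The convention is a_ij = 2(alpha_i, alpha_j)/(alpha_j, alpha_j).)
The diagram associated to this matrix has two connected components: the simple roots {alpha_1, alpha_2, alpha_6, alpha_8} form a chain of 4 nodes with single edges (A_4), and {alpha_3, alpha_4, alpha_5, alpha_7} form a chain of 2 nodes with a fork of two nodes at one end (D_4). A semisimple Lie algebra decomposes uniquely as the direct sum of simple ideals, one per connected component of its Dynkin diagram, so g ≅ A_4 ⊕ D_4 (dimension 24 + 28 = 52).

A_4 ⊕ D_4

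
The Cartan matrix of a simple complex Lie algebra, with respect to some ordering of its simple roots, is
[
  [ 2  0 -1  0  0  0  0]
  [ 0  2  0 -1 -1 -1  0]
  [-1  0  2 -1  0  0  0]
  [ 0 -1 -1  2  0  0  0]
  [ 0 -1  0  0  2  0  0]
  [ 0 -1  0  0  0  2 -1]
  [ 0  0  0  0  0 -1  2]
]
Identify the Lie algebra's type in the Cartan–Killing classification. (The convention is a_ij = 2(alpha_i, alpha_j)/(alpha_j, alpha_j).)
type E_7

The matrix has rank 7 with 2's on the diagonal. Reading the off-diagonal entries as Dynkin edges (a single edge where a_ij = a_ji = -1; a double or triple edge where a_ij * a_ji = 2 or 3), the diagram is a chain of 6 nodes with one extra node attached to the third node from one end (E_7). One simple-root ordering that puts it in standard form is (alpha_7, alpha_5, alpha_6, alpha_2, alpha_4, alpha_3, alpha_1). So the algebra is type E_7.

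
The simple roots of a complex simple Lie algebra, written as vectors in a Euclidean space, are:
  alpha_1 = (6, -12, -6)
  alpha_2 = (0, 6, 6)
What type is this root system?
G_2

Compute the Cartan integers a_ij = 2(alpha_i, alpha_j)/(alpha_j, alpha_j); the resulting 2x2 Cartan matrix is
[[2, -3], [-1, 2]].
The roots have two lengths (squared-length ratio 3:1); the short ones are alpha_{2}. The associated Dynkin diagram is two nodes joined by a triple edge (G_2), so the type is G_2.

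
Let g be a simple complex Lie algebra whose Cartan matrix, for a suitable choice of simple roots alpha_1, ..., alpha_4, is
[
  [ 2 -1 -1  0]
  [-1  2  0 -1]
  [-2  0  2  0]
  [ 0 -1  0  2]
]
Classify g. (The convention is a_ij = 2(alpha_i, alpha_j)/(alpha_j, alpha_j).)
type C_4

The matrix has rank 4 with 2's on the diagonal. Reading the off-diagonal entries as Dynkin edges (a single edge where a_ij = a_ji = -1; a double or triple edge where a_ij * a_ji = 2 or 3), the diagram is a chain of 4 nodes with a double edge at one end; the terminal node there is the unique long simple root (C_4). One simple-root ordering that puts it in standard form is (alpha_4, alpha_2, alpha_1, alpha_3). So the algebra is type C_4, i.e. sp(8).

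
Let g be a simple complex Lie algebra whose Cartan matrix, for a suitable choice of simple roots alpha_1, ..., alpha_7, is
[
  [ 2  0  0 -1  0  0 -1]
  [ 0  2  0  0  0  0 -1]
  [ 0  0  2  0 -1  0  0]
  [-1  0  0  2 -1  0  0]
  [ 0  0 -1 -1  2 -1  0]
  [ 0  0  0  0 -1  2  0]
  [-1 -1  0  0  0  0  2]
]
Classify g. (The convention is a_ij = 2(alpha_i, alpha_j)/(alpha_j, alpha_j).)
type D_7

The matrix has rank 7 with 2's on the diagonal. Reading the off-diagonal entries as Dynkin edges (a single edge where a_ij = a_ji = -1; a double or triple edge where a_ij * a_ji = 2 or 3), the diagram is a chain of 5 nodes with a fork of two nodes at one end (D_7). One simple-root ordering that puts it in standard form is (alpha_2, alpha_7, alpha_1, alpha_4, alpha_5, alpha_6, alpha_3). So the algebra is type D_7, i.e. so(14).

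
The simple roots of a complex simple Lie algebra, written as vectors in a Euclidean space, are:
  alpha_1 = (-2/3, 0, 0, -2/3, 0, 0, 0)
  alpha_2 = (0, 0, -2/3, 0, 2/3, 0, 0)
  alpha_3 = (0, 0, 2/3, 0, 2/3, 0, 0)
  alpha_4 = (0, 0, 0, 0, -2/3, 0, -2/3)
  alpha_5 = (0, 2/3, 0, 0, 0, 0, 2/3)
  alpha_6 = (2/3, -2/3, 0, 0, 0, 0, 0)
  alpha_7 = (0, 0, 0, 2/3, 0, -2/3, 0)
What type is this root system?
Compute the Cartan integers a_ij = 2(alpha_i, alpha_j)/(alpha_j, alpha_j); the resulting 7x7 Cartan matrix is
[[2, 0, 0, 0, 0, -1, -1], [0, 2, 0, -1, 0, 0, 0], [0, 0, 2, -1, 0, 0, 0], [0, -1, -1, 2, -1, 0, 0], [0, 0, 0, -1, 2, -1, 0], [-1, 0, 0, 0, -1, 2, 0], [-1, 0, 0, 0, 0, 0, 2]].
All simple roots have the same length, so the diagram is simply laced. The associated Dynkin diagram is a chain of 5 nodes with a fork of two nodes at one end (D_7), so the type is D_7 (the algebra so(14)).

type D_7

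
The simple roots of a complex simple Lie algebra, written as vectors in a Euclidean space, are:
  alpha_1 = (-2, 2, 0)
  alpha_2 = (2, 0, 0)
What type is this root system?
Compute the Cartan integers a_ij = 2(alpha_i, alpha_j)/(alpha_j, alpha_j); the resulting 2x2 Cartan matrix is
[[2, -2], [-1, 2]].
The roots have two lengths (squared-length ratio 2:1); the short ones are alpha_{2}. The associated Dynkin diagram is a chain of 2 nodes with a double edge at one end; the terminal node there is the unique short simple root (B_2), so the type is B_2 (the algebra so(5)).

B2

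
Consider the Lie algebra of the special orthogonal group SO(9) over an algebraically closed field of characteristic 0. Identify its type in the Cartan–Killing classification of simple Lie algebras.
This is so(9) with 9 odd, which has dimension 9(9-1)/2 = 36 and rank (9-1)/2 = 4. In the classification of classical Lie algebras, the orthogonal algebra so(2n+1) in an odd number of variables has type B_n; here n = 4, so the Dynkin diagram is a chain of 4 nodes with a double edge at one end; the terminal node there is the unique short simple root (B_4). Hence the type is B_4.

B_4 (so(9))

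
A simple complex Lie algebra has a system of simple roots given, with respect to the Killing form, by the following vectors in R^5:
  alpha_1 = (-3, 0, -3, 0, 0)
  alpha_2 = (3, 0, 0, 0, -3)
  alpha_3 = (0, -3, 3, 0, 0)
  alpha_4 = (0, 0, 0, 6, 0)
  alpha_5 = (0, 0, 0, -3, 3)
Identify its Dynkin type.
Compute the Cartan integers a_ij = 2(alpha_i, alpha_j)/(alpha_j, alpha_j); the resulting 5x5 Cartan matrix is
[[2, -1, -1, 0, 0], [-1, 2, 0, 0, -1], [-1, 0, 2, 0, 0], [0, 0, 0, 2, -2], [0, -1, 0, -1, 2]].
The roots have two lengths (squared-length ratio 2:1); the short ones are alpha_{1,2,3,5}. The associated Dynkin diagram is a chain of 5 nodes with a double edge at one end; the terminal node there is the unique long simple root (C_5), so the type is C_5 (the algebra sp(10)).

C_5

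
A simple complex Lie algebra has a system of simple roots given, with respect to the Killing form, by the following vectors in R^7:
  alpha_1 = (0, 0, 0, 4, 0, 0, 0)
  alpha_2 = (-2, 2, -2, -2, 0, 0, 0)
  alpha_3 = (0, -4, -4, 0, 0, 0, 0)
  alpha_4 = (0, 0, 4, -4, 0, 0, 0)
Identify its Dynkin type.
Compute the Cartan integers a_ij = 2(alpha_i, alpha_j)/(alpha_j, alpha_j); the resulting 4x4 Cartan matrix is
[[2, -1, 0, -1], [-1, 2, 0, 0], [0, 0, 2, -1], [-2, 0, -1, 2]].
The roots have two lengths (squared-length ratio 2:1); the short ones are alpha_{1,2}. The associated Dynkin diagram is a chain of 4 nodes with a double edge between the middle two (F_4), so the type is F_4.

F4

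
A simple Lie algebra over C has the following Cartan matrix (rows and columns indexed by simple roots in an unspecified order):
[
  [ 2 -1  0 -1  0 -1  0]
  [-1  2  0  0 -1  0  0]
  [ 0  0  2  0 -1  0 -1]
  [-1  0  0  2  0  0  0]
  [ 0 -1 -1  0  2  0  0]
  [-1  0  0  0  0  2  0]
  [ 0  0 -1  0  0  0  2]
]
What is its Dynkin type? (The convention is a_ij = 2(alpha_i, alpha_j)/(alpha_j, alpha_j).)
The matrix has rank 7 with 2's on the diagonal. Reading the off-diagonal entries as Dynkin edges (a single edge where a_ij = a_ji = -1; a double or triple edge where a_ij * a_ji = 2 or 3), the diagram is a chain of 5 nodes with a fork of two nodes at one end (D_7). One simple-root ordering that puts it in standard form is (alpha_7, alpha_3, alpha_5, alpha_2, alpha_1, alpha_4, alpha_6). So the algebra is type D_7, i.e. so(14).

type D_7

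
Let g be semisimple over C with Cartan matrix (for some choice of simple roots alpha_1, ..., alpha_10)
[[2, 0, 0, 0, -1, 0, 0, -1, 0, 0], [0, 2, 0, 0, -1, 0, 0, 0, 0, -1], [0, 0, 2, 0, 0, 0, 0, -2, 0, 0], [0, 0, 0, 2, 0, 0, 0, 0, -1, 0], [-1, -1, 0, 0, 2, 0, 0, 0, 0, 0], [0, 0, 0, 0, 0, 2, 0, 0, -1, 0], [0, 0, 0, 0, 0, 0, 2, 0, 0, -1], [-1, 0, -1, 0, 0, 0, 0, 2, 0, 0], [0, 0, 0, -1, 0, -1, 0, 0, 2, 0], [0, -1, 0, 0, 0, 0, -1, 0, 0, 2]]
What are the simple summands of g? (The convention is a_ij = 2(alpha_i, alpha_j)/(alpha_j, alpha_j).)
A3 + C7

The diagram associated to this matrix has two connected components: the simple roots {alpha_4, alpha_6, alpha_9} form a chain of 3 nodes with single edges (A_3), and {alpha_1, alpha_2, alpha_3, alpha_5, alpha_7, alpha_8, alpha_10} form a chain of 7 nodes with a double edge at one end; the terminal node there is the unique long simple root (C_7). A semisimple Lie algebra decomposes uniquely as the direct sum of simple ideals, one per connected component of its Dynkin diagram, so g ≅ A_3 ⊕ C_7 (dimension 15 + 105 = 120).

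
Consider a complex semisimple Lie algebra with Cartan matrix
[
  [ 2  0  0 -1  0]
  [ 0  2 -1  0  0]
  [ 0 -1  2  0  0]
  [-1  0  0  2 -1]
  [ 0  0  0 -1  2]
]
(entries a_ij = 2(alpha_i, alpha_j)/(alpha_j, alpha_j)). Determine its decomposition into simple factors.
The diagram associated to this matrix has two connected components: the simple roots {alpha_2, alpha_3} form a chain of 2 nodes with single edges (A_2), and {alpha_1, alpha_4, alpha_5} form a chain of 3 nodes with single edges (A_3). A semisimple Lie algebra decomposes uniquely as the direct sum of simple ideals, one per connected component of its Dynkin diagram, so g ≅ A_2 ⊕ A_3 (dimension 8 + 15 = 23).

A2 ⊕ A3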